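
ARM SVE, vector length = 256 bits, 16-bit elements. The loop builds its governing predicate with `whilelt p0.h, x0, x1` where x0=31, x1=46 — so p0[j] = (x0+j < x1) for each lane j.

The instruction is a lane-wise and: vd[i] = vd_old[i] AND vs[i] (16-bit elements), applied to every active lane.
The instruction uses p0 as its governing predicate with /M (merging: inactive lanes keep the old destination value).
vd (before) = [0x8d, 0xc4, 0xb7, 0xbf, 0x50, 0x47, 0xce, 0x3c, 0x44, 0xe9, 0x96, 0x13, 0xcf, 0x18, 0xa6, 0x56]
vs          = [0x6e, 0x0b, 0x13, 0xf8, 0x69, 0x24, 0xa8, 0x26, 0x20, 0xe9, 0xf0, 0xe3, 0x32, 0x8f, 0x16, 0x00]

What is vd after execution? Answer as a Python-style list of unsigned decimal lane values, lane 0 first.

vd = [12, 0, 19, 184, 64, 4, 136, 36, 0, 233, 144, 3, 2, 8, 6, 86]

256-bit reg / 16-bit elem → 16 lanes
p0[j] = (31+j < 46); true for j=0..14 → 15 lanes set
[0] and(0x8d,0x6e) = 0x0c
[1] and(0xc4,0x0b) = 0x00
[2] and(0xb7,0x13) = 0x13
[3] and(0xbf,0xf8) = 0xb8
[4] and(0x50,0x69) = 0x40
[5] and(0x47,0x24) = 0x04
[6] and(0xce,0xa8) = 0x88
[7] and(0x3c,0x26) = 0x24
[8] and(0x44,0x20) = 0x00
[9] and(0xe9,0xe9) = 0xe9
[10] and(0x96,0xf0) = 0x90
[11] and(0x13,0xe3) = 0x03
[12] and(0xcf,0x32) = 0x02
[13] and(0x18,0x8f) = 0x08
[14] and(0xa6,0x16) = 0x06
[15] tail/keep = 0x56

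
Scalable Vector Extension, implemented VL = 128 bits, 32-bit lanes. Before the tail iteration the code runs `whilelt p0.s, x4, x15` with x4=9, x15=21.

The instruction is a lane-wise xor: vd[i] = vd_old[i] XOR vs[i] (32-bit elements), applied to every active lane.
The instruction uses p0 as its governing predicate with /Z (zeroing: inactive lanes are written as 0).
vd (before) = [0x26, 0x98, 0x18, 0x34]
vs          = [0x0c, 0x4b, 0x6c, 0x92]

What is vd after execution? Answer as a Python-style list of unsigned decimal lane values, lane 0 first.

128-bit reg / 32-bit elem → 4 lanes
active while 9+j < 21, i.e. j ∈ [0,12) capped at 4 ⇒ 4
  i=0: xor(0x26,0x0c) → 42
  i=1: xor(0x98,0x4b) → 211
  i=2: xor(0x18,0x6c) → 116
  i=3: xor(0x34,0x92) → 166

vd = [42, 211, 116, 166]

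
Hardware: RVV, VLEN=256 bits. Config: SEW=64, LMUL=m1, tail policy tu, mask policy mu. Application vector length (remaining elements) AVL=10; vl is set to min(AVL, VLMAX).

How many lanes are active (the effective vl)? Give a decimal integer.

VLMAX = (256 × 1) / 64 = 4 lanes
vl ← min(10, 4) = 4

vl = 4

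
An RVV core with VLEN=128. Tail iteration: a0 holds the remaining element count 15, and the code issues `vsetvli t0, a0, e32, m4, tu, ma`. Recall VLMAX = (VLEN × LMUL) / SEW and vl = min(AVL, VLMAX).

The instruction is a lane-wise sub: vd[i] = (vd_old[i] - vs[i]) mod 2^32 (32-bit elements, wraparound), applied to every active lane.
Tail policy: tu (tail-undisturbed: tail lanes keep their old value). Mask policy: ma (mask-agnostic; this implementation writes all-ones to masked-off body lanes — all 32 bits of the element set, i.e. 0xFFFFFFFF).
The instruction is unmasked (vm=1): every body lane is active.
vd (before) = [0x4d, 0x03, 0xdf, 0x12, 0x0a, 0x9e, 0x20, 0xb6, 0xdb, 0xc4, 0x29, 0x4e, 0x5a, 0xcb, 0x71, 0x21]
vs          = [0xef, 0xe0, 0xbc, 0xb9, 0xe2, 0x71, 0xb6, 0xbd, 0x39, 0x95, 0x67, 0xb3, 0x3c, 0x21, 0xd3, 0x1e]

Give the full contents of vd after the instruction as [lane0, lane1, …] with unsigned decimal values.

vd = [4294967134, 4294967075, 35, 4294967129, 4294967080, 45, 4294967146, 4294967289, 162, 47, 4294967234, 4294967195, 30, 170, 4294967198, 33]

VLMAX = (128 × 4) / 32 = 16 lanes
vl = min(AVL, VLMAX) = min(15, 16) = 15
[0] sub(0x4d,0xef) = 0xffffff5e
[1] sub(0x03,0xe0) = 0xffffff23
[2] sub(0xdf,0xbc) = 0x23
[3] sub(0x12,0xb9) = 0xffffff59
[4] sub(0x0a,0xe2) = 0xffffff28
[5] sub(0x9e,0x71) = 0x2d
[6] sub(0x20,0xb6) = 0xffffff6a
[7] sub(0xb6,0xbd) = 0xfffffff9
[8] sub(0xdb,0x39) = 0xa2
[9] sub(0xc4,0x95) = 0x2f
[10] sub(0x29,0x67) = 0xffffffc2
[11] sub(0x4e,0xb3) = 0xffffff9b
[12] sub(0x5a,0x3c) = 0x1e
[13] sub(0xcb,0x21) = 0xaa
[14] sub(0x71,0xd3) = 0xffffff9e
[15] tail/keep = 0x21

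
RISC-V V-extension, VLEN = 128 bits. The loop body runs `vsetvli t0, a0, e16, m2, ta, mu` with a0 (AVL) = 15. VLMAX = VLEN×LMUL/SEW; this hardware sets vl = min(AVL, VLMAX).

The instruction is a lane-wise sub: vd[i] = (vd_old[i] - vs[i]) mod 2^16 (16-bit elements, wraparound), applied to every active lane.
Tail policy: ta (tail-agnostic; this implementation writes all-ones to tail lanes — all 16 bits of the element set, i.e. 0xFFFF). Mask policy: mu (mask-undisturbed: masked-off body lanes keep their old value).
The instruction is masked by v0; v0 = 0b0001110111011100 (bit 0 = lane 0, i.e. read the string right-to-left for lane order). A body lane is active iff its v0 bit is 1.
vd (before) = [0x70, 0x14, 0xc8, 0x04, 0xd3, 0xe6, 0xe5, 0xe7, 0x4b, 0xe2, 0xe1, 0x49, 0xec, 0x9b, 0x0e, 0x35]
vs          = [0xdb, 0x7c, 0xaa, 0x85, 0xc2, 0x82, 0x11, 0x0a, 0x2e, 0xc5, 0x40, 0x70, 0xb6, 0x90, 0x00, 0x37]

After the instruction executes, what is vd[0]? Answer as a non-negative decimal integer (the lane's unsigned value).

lanes per group: 128·2/16 = 16
AVL=15 ≤ VLMAX=16, so vl = 15
[0] mask-off/keep = 0x70
[1] mask-off/keep = 0x14
[2] sub(0xc8,0xaa) = 0x1e
[3] sub(0x04,0x85) = 0xff7f
[4] sub(0xd3,0xc2) = 0x11
[5] mask-off/keep = 0xe6
[6] sub(0xe5,0x11) = 0xd4
[7] sub(0xe7,0x0a) = 0xdd
[8] sub(0x4b,0x2e) = 0x1d
[9] mask-off/keep = 0xe2
[10] sub(0xe1,0x40) = 0xa1
[11] sub(0x49,0x70) = 0xffd9
[12] sub(0xec,0xb6) = 0x36
[13] mask-off/keep = 0x9b
[14] mask-off/keep = 0x0e
[15] tail/ones = 0xffff

vd[0] = 112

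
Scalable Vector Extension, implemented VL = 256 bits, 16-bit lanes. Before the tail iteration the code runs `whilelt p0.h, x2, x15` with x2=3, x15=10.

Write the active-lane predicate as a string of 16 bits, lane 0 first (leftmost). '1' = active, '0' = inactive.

lane count: 256 div 16 = 16
p0[j] = (3+j < 10); true for j=0..6 → 7 lanes set
bits (lane 0 leftmost): 1111111000000000

predicate = 1111111000000000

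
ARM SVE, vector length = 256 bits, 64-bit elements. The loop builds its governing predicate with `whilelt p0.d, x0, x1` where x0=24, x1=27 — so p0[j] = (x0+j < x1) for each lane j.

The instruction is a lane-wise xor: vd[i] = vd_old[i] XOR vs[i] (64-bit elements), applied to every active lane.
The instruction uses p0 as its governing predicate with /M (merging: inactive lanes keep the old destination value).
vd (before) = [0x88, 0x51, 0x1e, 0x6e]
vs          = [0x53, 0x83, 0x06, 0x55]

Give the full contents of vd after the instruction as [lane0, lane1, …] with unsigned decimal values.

lane count: 256 div 64 = 4
active while 24+j < 27, i.e. j ∈ [0,3) capped at 4 ⇒ 3
lane  0: xor(0x88,0x53) ⇒ 0xdb
lane  1: xor(0x51,0x83) ⇒ 0xd2
lane  2: xor(0x1e,0x06) ⇒ 0x18
lane  3: tail/keep ⇒ 0x6e

vd = [219, 210, 24, 110]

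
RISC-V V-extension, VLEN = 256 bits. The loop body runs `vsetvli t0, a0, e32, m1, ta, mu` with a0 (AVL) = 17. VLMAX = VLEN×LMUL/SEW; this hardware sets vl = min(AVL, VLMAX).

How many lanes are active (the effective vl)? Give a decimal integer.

VLMAX = VLEN×LMUL/SEW = 256×1/32 = 8
AVL=17 > VLMAX=8, so vl = 8

vl = 8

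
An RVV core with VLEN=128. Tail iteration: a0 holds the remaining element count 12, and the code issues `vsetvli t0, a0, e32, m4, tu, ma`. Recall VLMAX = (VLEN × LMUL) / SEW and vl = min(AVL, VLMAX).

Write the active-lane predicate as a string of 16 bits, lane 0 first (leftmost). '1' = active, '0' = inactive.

predicate = 1111111111110000

VLMAX = VLEN×LMUL/SEW = 128×4/32 = 16
AVL=12 ≤ VLMAX=16, so vl = 12
bits (lane 0 leftmost): 1111111111110000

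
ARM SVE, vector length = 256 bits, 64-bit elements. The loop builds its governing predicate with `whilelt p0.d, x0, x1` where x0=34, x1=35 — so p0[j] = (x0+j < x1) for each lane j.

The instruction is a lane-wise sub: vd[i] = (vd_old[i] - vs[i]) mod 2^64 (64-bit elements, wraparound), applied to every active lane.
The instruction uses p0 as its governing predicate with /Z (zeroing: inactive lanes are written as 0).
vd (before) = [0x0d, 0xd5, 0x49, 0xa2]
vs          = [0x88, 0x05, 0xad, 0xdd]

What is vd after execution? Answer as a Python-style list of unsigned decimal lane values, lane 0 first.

register lanes = 256/64 = 4
active while 34+j < 35, i.e. j ∈ [0,1) capped at 4 ⇒ 1
lane  0: sub(0x0d,0x88) ⇒ 0xffffffffffffff85
lane  1: tail/zero ⇒ 0x00
lane  2: tail/zero ⇒ 0x00
lane  3: tail/zero ⇒ 0x00

vd = [18446744073709551493, 0, 0, 0]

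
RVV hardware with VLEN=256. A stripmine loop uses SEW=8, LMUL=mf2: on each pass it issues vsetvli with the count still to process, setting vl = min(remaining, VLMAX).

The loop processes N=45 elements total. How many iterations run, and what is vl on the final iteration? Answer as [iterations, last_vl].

VLMAX = (256 × 1/2) / 8 = 16 lanes
iterations = ceil(45/16) = 3; final-pass vl = 13

[iterations, last_vl] = [3, 13]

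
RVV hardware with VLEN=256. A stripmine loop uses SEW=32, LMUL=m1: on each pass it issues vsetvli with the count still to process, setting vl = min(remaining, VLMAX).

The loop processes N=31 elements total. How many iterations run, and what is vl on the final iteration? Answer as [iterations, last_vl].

VLMAX = (256 × 1) / 32 = 8 lanes
N=31: ⌈31/8⌉ = 4 iters; last vl = 31 − 3×8 = 7

[iterations, last_vl] = [4, 7]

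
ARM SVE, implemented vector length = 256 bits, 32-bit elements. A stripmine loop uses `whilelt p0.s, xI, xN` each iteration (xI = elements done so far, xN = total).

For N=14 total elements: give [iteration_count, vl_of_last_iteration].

register lanes = 256/32 = 8
14 elements at 8/iter → 2 passes, remainder 6 on the last

[iterations, last_vl] = [2, 6]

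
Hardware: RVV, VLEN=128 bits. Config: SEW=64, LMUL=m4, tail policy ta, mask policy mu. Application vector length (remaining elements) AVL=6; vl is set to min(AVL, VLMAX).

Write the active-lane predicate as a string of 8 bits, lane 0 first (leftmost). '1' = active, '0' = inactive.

predicate = 11111100

lanes per group: 128·4/64 = 8
AVL=6 ≤ VLMAX=8, so vl = 6
bits (lane 0 leftmost): 11111100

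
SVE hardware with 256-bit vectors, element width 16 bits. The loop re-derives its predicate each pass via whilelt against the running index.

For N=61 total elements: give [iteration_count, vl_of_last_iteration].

[iterations, last_vl] = [4, 13]

lane count: 256 div 16 = 16
61 elements at 16/iter → 4 passes, remainder 13 on the last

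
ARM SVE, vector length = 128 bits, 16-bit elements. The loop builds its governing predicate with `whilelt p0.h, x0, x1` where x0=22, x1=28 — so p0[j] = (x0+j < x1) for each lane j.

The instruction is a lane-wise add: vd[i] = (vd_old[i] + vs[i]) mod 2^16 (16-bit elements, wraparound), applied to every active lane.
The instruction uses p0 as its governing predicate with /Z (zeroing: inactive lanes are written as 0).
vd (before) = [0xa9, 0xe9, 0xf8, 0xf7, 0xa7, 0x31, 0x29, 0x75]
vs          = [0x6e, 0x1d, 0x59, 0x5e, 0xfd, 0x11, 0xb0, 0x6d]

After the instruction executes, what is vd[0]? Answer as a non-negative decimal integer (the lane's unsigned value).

vd[0] = 279

128-bit reg / 16-bit elem → 8 lanes
p0[j] = (22+j < 28); true for j=0..5 → 6 lanes set
[0] add(0xa9,0x6e) = 0x117
[1] add(0xe9,0x1d) = 0x106
[2] add(0xf8,0x59) = 0x151
[3] add(0xf7,0x5e) = 0x155
[4] add(0xa7,0xfd) = 0x1a4
[5] add(0x31,0x11) = 0x42
[6] tail/zero = 0x00
[7] tail/zero = 0x00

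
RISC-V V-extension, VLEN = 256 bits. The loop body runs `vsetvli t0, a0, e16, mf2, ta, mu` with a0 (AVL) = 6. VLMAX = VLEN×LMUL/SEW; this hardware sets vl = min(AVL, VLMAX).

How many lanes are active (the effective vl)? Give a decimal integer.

lanes per group: 256·1/2/16 = 8
AVL=6 ≤ VLMAX=8, so vl = 6

vl = 6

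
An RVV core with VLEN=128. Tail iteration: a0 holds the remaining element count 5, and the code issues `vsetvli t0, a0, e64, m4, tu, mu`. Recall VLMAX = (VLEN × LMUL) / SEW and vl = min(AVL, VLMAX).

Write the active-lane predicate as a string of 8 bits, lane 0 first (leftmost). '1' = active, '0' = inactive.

predicate = 11111000

VLMAX = (128 × 4) / 64 = 8 lanes
vl = min(AVL, VLMAX) = min(5, 8) = 5
bits (lane 0 leftmost): 11111000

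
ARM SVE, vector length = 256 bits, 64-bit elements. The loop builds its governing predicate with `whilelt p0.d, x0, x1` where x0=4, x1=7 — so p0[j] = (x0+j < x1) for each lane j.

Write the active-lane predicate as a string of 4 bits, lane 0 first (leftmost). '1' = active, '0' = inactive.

256-bit reg / 64-bit elem → 4 lanes
whilelt: lane j active iff 4+j < 7 → j < 3 → 3 active
bits (lane 0 leftmost): 1110

predicate = 1110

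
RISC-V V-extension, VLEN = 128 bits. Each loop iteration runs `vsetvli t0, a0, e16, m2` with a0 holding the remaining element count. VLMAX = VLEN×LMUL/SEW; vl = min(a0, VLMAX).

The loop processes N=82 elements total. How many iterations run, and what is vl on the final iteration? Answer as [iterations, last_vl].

[iterations, last_vl] = [6, 2]

VLMAX = VLEN×LMUL/SEW = 128×2/16 = 16
82 elements at 16/iter → 6 passes, remainder 2 on the last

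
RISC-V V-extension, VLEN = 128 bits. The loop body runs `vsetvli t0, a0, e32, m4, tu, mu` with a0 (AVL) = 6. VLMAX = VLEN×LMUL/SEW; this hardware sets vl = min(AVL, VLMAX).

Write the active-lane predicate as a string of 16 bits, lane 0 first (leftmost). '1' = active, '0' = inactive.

lanes per group: 128·4/32 = 16
vl = min(AVL, VLMAX) = min(6, 16) = 6
bits (lane 0 leftmost): 1111110000000000

predicate = 1111110000000000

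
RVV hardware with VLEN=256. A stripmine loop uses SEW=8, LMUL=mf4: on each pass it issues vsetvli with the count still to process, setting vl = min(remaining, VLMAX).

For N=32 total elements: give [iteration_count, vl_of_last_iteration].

lanes per group: 256·1/4/8 = 8
N=32: ⌈32/8⌉ = 4 iters; last vl = 32 − 3×8 = 8

[iterations, last_vl] = [4, 8]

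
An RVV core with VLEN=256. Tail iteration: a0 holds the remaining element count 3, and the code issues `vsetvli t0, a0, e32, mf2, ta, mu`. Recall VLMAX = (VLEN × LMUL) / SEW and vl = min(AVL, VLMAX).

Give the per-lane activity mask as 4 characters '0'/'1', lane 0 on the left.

lanes per group: 256·1/2/32 = 4
vl = min(AVL, VLMAX) = min(3, 4) = 3
bits (lane 0 leftmost): 1110

predicate = 1110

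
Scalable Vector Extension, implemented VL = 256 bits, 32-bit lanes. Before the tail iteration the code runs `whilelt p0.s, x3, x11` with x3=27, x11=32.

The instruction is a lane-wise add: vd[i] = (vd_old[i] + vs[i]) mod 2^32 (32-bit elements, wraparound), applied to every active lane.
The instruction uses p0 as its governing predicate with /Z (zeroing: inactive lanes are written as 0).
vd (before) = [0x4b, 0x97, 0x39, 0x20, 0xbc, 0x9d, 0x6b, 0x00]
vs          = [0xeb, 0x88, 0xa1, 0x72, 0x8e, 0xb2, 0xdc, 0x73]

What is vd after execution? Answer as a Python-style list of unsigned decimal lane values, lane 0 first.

vd = [310, 287, 218, 146, 330, 0, 0, 0]

register lanes = 256/32 = 8
whilelt: lane j active iff 27+j < 32 → j < 5 → 5 active
  i=0: add(0x4b,0xeb) → 310
  i=1: add(0x97,0x88) → 287
  i=2: add(0x39,0xa1) → 218
  i=3: add(0x20,0x72) → 146
  i=4: add(0xbc,0x8e) → 330
  i=5: tail/zero → 0
  i=6: tail/zero → 0
  i=7: tail/zero → 0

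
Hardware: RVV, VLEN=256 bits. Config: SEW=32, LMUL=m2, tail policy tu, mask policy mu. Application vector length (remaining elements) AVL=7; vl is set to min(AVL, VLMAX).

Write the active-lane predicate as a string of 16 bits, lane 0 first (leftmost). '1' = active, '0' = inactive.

VLMAX = VLEN×LMUL/SEW = 256×2/32 = 16
vl = min(AVL, VLMAX) = min(7, 16) = 7
bits (lane 0 leftmost): 1111111000000000

predicate = 1111111000000000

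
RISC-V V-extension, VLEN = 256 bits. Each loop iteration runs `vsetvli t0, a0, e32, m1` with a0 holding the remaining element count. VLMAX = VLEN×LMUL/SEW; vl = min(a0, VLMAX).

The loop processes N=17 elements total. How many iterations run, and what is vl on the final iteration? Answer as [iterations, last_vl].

lanes per group: 256·1/32 = 8
N=17: ⌈17/8⌉ = 3 iters; last vl = 17 − 2×8 = 1

[iterations, last_vl] = [3, 1]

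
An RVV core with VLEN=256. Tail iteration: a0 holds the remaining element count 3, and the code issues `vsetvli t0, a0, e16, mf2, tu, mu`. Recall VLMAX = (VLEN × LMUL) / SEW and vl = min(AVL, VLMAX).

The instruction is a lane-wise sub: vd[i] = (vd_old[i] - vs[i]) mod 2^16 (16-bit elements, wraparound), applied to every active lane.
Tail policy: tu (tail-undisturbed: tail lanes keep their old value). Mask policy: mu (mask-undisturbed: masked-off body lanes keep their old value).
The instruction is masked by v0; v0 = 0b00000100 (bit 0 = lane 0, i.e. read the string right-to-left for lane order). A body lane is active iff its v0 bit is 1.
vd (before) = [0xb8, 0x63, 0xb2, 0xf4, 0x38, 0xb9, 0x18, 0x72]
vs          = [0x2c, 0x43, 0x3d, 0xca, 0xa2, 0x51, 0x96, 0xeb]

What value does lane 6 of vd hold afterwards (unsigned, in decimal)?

vd[6] = 24

VLMAX = (256 × 1/2) / 16 = 8 lanes
vl ← min(3, 8) = 3
vd[0] mask-off/keep -> 0xb8
vd[1] mask-off/keep -> 0x63
vd[2] sub(0xb2,0x3d) -> 0x75
vd[3] tail/keep -> 0xf4
vd[4] tail/keep -> 0x38
vd[5] tail/keep -> 0xb9
vd[6] tail/keep -> 0x18
vd[7] tail/keep -> 0x72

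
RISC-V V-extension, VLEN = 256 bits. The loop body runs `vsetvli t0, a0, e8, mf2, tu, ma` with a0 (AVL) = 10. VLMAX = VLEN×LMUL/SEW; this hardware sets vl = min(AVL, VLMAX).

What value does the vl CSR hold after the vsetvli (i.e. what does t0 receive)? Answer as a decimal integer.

vl = 10

VLMAX = VLEN×LMUL/SEW = 256×1/2/8 = 16
vl = min(AVL, VLMAX) = min(10, 16) = 10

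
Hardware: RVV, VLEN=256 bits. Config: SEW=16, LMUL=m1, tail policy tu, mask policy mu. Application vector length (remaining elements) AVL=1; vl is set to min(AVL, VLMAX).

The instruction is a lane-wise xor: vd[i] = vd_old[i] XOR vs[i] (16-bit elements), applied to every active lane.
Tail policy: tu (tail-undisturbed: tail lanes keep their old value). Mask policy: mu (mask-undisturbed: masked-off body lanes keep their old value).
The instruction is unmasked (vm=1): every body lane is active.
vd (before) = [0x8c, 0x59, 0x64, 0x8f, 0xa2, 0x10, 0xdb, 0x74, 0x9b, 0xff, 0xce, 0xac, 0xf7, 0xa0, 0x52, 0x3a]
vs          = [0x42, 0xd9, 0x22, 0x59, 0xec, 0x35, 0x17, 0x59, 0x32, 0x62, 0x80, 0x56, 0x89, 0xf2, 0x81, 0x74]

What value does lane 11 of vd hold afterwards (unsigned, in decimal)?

VLMAX = (256 × 1) / 16 = 16 lanes
vl = min(AVL, VLMAX) = min(1, 16) = 1
  i=0: xor(0x8c,0x42) → 206
  i=1: tail/keep → 89
  i=2: tail/keep → 100
  i=3: tail/keep → 143
  i=4: tail/keep → 162
  i=5: tail/keep → 16
  i=6: tail/keep → 219
  i=7: tail/keep → 116
  i=8: tail/keep → 155
  i=9: tail/keep → 255
  i=10: tail/keep → 206
  i=11: tail/keep → 172
  i=12: tail/keep → 247
  i=13: tail/keep → 160
  i=14: tail/keep → 82
  i=15: tail/keep → 58

vd[11] = 172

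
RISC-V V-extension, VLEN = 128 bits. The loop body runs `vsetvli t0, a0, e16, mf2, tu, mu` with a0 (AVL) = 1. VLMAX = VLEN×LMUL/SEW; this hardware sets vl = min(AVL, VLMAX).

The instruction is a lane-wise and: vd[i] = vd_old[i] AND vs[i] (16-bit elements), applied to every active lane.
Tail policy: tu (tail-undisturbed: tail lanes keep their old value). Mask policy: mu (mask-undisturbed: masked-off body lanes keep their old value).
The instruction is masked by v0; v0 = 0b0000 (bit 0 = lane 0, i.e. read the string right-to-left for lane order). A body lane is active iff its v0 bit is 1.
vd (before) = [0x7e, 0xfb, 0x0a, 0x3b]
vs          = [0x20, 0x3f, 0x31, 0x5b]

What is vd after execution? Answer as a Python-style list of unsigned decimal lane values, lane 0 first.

vd = [126, 251, 10, 59]

VLMAX = VLEN×LMUL/SEW = 128×1/2/16 = 4
vl ← min(1, 4) = 1
lane  0: mask-off/keep ⇒ 0x7e
lane  1: tail/keep ⇒ 0xfb
lane  2: tail/keep ⇒ 0x0a
lane  3: tail/keep ⇒ 0x3b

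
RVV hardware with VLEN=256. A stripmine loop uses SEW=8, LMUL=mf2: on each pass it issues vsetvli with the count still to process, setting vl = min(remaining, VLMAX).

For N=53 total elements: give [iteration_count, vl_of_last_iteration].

[iterations, last_vl] = [4, 5]

VLMAX = VLEN×LMUL/SEW = 256×1/2/8 = 16
N=53: ⌈53/16⌉ = 4 iters; last vl = 53 − 3×16 = 5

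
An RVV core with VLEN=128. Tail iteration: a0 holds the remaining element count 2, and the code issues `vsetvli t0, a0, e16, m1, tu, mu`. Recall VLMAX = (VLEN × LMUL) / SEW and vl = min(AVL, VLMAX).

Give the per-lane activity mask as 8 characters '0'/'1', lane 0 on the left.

lanes per group: 128·1/16 = 8
vl ← min(2, 8) = 2
bits (lane 0 leftmost): 11000000

predicate = 11000000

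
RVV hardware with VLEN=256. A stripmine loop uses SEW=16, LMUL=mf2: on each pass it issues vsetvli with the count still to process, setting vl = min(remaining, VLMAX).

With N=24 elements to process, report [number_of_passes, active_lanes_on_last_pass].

lanes per group: 256·1/2/16 = 8
iterations = ceil(24/8) = 3; final-pass vl = 8

[iterations, last_vl] = [3, 8]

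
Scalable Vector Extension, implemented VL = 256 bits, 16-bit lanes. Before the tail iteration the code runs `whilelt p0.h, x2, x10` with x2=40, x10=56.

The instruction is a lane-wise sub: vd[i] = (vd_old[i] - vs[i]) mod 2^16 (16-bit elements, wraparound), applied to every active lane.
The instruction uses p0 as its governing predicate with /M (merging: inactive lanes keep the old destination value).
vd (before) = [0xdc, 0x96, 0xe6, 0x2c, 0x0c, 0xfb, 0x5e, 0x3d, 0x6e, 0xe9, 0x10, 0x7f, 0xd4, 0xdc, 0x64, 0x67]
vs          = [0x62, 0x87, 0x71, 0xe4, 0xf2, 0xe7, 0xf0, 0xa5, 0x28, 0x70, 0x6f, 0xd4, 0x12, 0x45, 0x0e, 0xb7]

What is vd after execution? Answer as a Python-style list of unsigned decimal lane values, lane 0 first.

256-bit reg / 16-bit elem → 16 lanes
active while 40+j < 56, i.e. j ∈ [0,16) capped at 16 ⇒ 16
  i=0: sub(0xdc,0x62) → 122
  i=1: sub(0x96,0x87) → 15
  i=2: sub(0xe6,0x71) → 117
  i=3: sub(0x2c,0xe4) → 65352
  i=4: sub(0x0c,0xf2) → 65306
  i=5: sub(0xfb,0xe7) → 20
  i=6: sub(0x5e,0xf0) → 65390
  i=7: sub(0x3d,0xa5) → 65432
  i=8: sub(0x6e,0x28) → 70
  i=9: sub(0xe9,0x70) → 121
  i=10: sub(0x10,0x6f) → 65441
  i=11: sub(0x7f,0xd4) → 65451
  i=12: sub(0xd4,0x12) → 194
  i=13: sub(0xdc,0x45) → 151
  i=14: sub(0x64,0x0e) → 86
  i=15: sub(0x67,0xb7) → 65456

vd = [122, 15, 117, 65352, 65306, 20, 65390, 65432, 70, 121, 65441, 65451, 194, 151, 86, 65456]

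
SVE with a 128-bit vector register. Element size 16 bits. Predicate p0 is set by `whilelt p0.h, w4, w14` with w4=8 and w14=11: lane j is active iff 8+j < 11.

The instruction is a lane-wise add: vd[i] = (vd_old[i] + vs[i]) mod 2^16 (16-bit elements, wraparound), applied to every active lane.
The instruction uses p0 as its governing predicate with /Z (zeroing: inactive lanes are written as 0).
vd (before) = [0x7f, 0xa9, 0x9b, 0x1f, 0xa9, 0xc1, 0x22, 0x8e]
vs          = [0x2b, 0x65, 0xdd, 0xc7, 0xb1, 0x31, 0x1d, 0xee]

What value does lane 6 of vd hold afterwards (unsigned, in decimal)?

vd[6] = 0

register lanes = 128/16 = 8
whilelt: lane j active iff 8+j < 11 → j < 3 → 3 active
vd[0] add(0x7f,0x2b) -> 0xaa
vd[1] add(0xa9,0x65) -> 0x10e
vd[2] add(0x9b,0xdd) -> 0x178
vd[3] tail/zero -> 0x00
vd[4] tail/zero -> 0x00
vd[5] tail/zero -> 0x00
vd[6] tail/zero -> 0x00
vd[7] tail/zero -> 0x00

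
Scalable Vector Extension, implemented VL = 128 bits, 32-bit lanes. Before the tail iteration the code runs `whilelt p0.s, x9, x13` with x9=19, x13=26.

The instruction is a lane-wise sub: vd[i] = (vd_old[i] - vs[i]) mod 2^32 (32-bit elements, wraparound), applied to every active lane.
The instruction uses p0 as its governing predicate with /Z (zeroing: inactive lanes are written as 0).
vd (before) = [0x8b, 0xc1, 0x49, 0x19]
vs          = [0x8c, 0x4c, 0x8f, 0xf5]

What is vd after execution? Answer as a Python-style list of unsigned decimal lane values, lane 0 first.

register lanes = 128/32 = 4
whilelt: lane j active iff 19+j < 26 → j < 7 → 4 active
lane  0: sub(0x8b,0x8c) ⇒ 0xffffffff
lane  1: sub(0xc1,0x4c) ⇒ 0x75
lane  2: sub(0x49,0x8f) ⇒ 0xffffffba
lane  3: sub(0x19,0xf5) ⇒ 0xffffff24

vd = [4294967295, 117, 4294967226, 4294967076]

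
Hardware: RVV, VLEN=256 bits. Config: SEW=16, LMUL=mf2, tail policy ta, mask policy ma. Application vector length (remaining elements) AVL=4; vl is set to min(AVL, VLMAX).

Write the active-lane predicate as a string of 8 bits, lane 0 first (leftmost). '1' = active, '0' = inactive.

VLMAX = VLEN×LMUL/SEW = 256×1/2/16 = 8
vl ← min(4, 8) = 4
bits (lane 0 leftmost): 11110000

predicate = 11110000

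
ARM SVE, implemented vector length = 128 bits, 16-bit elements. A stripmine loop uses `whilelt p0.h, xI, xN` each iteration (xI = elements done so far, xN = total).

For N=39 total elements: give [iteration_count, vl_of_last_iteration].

register lanes = 128/16 = 8
39 elements at 8/iter → 5 passes, remainder 7 on the last

[iterations, last_vl] = [5, 7]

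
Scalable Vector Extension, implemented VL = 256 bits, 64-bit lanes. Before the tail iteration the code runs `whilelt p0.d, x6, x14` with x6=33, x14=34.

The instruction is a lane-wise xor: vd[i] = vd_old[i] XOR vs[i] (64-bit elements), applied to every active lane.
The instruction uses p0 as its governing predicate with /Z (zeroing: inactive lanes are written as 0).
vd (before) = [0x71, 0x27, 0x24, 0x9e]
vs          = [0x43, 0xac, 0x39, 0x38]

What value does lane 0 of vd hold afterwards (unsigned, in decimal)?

lane count: 256 div 64 = 4
active while 33+j < 34, i.e. j ∈ [0,1) capped at 4 ⇒ 1
lane  0: xor(0x71,0x43) ⇒ 0x32
lane  1: tail/zero ⇒ 0x00
lane  2: tail/zero ⇒ 0x00
lane  3: tail/zero ⇒ 0x00

vd[0] = 50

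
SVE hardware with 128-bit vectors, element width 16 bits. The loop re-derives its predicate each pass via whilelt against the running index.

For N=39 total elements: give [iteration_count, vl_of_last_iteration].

[iterations, last_vl] = [5, 7]

lane count: 128 div 16 = 8
iterations = ceil(39/8) = 5; final-pass vl = 7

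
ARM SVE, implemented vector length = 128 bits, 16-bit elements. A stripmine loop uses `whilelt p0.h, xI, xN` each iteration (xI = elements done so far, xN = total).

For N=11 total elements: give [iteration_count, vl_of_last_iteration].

[iterations, last_vl] = [2, 3]

lane count: 128 div 16 = 8
11 elements at 8/iter → 2 passes, remainder 3 on the last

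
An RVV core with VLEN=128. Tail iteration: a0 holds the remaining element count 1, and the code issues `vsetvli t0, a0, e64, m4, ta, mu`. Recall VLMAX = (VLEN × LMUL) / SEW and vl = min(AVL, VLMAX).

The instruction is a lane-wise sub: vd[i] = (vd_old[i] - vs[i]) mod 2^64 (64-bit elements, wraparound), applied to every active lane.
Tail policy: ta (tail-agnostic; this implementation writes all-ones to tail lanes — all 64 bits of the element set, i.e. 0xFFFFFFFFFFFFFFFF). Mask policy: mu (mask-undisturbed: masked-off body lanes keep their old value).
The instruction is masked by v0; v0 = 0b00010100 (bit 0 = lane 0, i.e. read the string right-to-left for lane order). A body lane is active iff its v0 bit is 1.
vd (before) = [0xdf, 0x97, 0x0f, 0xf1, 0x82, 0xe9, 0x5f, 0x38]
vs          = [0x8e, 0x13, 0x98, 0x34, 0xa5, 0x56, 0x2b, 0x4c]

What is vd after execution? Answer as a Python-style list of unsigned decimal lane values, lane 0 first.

vd = [223, 18446744073709551615, 18446744073709551615, 18446744073709551615, 18446744073709551615, 18446744073709551615, 18446744073709551615, 18446744073709551615]

VLMAX = (128 × 4) / 64 = 8 lanes
vl = min(AVL, VLMAX) = min(1, 8) = 1
[0] mask-off/keep = 0xdf
[1] tail/ones = 0xffffffffffffffff
[2] tail/ones = 0xffffffffffffffff
[3] tail/ones = 0xffffffffffffffff
[4] tail/ones = 0xffffffffffffffff
[5] tail/ones = 0xffffffffffffffff
[6] tail/ones = 0xffffffffffffffff
[7] tail/ones = 0xffffffffffffffff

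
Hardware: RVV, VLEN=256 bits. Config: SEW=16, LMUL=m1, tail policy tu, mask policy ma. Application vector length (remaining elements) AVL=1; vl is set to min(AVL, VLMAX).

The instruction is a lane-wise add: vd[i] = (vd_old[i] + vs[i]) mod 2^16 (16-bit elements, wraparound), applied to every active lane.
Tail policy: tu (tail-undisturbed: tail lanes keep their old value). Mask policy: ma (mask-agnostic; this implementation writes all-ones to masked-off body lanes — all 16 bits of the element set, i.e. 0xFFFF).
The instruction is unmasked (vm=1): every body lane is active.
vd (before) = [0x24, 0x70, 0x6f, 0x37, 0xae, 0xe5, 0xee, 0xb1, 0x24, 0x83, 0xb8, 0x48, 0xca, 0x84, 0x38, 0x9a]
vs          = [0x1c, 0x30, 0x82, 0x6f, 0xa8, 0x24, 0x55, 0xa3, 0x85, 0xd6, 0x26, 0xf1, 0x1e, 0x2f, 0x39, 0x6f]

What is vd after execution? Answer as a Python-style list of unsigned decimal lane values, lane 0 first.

lanes per group: 256·1/16 = 16
AVL=1 ≤ VLMAX=16, so vl = 1
  i=0: add(0x24,0x1c) → 64
  i=1: tail/keep → 112
  i=2: tail/keep → 111
  i=3: tail/keep → 55
  i=4: tail/keep → 174
  i=5: tail/keep → 229
  i=6: tail/keep → 238
  i=7: tail/keep → 177
  i=8: tail/keep → 36
  i=9: tail/keep → 131
  i=10: tail/keep → 184
  i=11: tail/keep → 72
  i=12: tail/keep → 202
  i=13: tail/keep → 132
  i=14: tail/keep → 56
  i=15: tail/keep → 154

vd = [64, 112, 111, 55, 174, 229, 238, 177, 36, 131, 184, 72, 202, 132, 56, 154]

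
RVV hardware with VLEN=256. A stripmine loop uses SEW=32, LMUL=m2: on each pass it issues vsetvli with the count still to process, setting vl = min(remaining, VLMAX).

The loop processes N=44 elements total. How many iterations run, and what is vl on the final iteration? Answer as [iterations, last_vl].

[iterations, last_vl] = [3, 12]

VLMAX = (256 × 2) / 32 = 16 lanes
N=44: ⌈44/16⌉ = 3 iters; last vl = 44 − 2×16 = 12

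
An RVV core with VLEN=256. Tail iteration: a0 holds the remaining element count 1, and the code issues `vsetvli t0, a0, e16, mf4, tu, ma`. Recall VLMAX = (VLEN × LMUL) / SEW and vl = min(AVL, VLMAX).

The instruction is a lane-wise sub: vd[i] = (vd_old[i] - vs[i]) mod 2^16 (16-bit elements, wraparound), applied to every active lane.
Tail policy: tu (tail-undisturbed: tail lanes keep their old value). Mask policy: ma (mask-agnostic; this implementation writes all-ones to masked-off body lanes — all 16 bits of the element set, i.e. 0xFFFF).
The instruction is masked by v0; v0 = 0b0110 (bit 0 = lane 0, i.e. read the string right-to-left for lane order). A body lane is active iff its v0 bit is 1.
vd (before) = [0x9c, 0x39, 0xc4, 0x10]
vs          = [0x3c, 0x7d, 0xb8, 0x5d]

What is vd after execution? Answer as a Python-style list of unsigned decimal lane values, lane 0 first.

vd = [65535, 57, 196, 16]

VLMAX = (256 × 1/4) / 16 = 4 lanes
vl = min(AVL, VLMAX) = min(1, 4) = 1
vd[0] mask-off/ones -> 0xffff
vd[1] tail/keep -> 0x39
vd[2] tail/keep -> 0xc4
vd[3] tail/keep -> 0x10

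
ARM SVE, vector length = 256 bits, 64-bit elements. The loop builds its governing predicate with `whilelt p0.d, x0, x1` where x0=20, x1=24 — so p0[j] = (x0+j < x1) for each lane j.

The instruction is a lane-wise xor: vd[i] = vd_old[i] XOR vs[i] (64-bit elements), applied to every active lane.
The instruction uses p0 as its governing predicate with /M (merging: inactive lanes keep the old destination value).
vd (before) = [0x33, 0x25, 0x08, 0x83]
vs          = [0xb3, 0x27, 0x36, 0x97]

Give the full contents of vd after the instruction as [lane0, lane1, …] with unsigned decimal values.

256-bit reg / 64-bit elem → 4 lanes
active while 20+j < 24, i.e. j ∈ [0,4) capped at 4 ⇒ 4
[0] xor(0x33,0xb3) = 0x80
[1] xor(0x25,0x27) = 0x02
[2] xor(0x08,0x36) = 0x3e
[3] xor(0x83,0x97) = 0x14

vd = [128, 2, 62, 20]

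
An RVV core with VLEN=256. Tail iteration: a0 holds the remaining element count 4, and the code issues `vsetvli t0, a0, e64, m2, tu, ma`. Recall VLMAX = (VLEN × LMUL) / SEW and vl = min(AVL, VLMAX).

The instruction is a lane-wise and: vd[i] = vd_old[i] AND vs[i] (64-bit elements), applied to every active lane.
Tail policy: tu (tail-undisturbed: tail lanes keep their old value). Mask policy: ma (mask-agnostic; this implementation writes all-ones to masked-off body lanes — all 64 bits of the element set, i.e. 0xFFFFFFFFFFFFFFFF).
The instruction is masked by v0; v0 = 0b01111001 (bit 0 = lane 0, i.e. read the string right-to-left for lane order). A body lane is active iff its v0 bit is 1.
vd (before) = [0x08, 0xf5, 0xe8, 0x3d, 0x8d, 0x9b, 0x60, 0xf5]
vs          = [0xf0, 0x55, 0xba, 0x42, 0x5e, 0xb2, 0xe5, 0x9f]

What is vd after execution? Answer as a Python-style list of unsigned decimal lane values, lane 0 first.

vd = [0, 18446744073709551615, 18446744073709551615, 0, 141, 155, 96, 245]

VLMAX = VLEN×LMUL/SEW = 256×2/64 = 8
vl = min(AVL, VLMAX) = min(4, 8) = 4
lane  0: and(0x08,0xf0) ⇒ 0x00
lane  1: mask-off/ones ⇒ 0xffffffffffffffff
lane  2: mask-off/ones ⇒ 0xffffffffffffffff
lane  3: and(0x3d,0x42) ⇒ 0x00
lane  4: tail/keep ⇒ 0x8d
lane  5: tail/keep ⇒ 0x9b
lane  6: tail/keep ⇒ 0x60
lane  7: tail/keep ⇒ 0xf5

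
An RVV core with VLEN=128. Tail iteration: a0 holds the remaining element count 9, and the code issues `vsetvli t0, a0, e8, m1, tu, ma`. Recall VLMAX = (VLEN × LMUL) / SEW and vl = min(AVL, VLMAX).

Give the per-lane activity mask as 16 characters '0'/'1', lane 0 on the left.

lanes per group: 128·1/8 = 16
AVL=9 ≤ VLMAX=16, so vl = 9
bits (lane 0 leftmost): 1111111110000000

predicate = 1111111110000000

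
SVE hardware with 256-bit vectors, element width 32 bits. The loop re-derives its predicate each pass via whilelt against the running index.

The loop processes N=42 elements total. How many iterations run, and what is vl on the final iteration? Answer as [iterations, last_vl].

256-bit reg / 32-bit elem → 8 lanes
iterations = ceil(42/8) = 6; final-pass vl = 2

[iterations, last_vl] = [6, 2]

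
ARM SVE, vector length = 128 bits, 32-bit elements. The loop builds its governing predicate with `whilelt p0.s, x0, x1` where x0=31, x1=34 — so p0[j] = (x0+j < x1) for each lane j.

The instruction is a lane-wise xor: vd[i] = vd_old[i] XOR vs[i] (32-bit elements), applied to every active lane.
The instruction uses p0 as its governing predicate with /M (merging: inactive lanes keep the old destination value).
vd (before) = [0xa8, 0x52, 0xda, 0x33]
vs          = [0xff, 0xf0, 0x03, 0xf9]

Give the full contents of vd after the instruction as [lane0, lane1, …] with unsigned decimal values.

register lanes = 128/32 = 4
active while 31+j < 34, i.e. j ∈ [0,3) capped at 4 ⇒ 3
[0] xor(0xa8,0xff) = 0x57
[1] xor(0x52,0xf0) = 0xa2
[2] xor(0xda,0x03) = 0xd9
[3] tail/keep = 0x33

vd = [87, 162, 217, 51]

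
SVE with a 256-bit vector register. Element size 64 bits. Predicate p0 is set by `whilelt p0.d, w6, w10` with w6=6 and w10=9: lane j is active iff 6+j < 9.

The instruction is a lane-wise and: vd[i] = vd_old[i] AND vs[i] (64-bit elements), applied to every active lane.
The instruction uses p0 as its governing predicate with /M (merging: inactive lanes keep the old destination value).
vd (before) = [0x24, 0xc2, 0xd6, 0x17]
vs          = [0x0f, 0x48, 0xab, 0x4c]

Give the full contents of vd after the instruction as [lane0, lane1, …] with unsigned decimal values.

lane count: 256 div 64 = 4
active while 6+j < 9, i.e. j ∈ [0,3) capped at 4 ⇒ 3
lane  0: and(0x24,0x0f) ⇒ 0x04
lane  1: and(0xc2,0x48) ⇒ 0x40
lane  2: and(0xd6,0xab) ⇒ 0x82
lane  3: tail/keep ⇒ 0x17

vd = [4, 64, 130, 23]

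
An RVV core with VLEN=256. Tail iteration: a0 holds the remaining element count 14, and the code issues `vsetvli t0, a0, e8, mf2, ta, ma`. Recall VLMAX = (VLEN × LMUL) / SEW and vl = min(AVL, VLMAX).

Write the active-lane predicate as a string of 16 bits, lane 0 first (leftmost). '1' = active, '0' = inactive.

predicate = 1111111111111100

lanes per group: 256·1/2/8 = 16
vl = min(AVL, VLMAX) = min(14, 16) = 14
bits (lane 0 leftmost): 1111111111111100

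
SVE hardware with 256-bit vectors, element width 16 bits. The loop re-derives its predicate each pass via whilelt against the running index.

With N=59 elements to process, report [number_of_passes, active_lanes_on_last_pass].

[iterations, last_vl] = [4, 11]

lane count: 256 div 16 = 16
iterations = ceil(59/16) = 4; final-pass vl = 11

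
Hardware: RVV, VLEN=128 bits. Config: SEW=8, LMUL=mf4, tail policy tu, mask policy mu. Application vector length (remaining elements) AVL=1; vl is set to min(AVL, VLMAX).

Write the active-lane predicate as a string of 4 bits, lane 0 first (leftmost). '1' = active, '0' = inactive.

predicate = 1000

VLMAX = VLEN×LMUL/SEW = 128×1/4/8 = 4
AVL=1 ≤ VLMAX=4, so vl = 1
bits (lane 0 leftmost): 1000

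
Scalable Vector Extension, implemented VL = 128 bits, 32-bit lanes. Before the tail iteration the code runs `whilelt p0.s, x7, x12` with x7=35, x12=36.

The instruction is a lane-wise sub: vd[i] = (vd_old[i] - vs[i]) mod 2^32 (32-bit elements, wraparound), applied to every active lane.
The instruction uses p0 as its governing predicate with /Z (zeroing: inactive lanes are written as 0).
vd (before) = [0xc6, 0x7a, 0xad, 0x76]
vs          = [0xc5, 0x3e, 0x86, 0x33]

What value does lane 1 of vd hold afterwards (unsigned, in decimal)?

register lanes = 128/32 = 4
active while 35+j < 36, i.e. j ∈ [0,1) capped at 4 ⇒ 1
vd[0] sub(0xc6,0xc5) -> 0x01
vd[1] tail/zero -> 0x00
vd[2] tail/zero -> 0x00
vd[3] tail/zero -> 0x00

vd[1] = 0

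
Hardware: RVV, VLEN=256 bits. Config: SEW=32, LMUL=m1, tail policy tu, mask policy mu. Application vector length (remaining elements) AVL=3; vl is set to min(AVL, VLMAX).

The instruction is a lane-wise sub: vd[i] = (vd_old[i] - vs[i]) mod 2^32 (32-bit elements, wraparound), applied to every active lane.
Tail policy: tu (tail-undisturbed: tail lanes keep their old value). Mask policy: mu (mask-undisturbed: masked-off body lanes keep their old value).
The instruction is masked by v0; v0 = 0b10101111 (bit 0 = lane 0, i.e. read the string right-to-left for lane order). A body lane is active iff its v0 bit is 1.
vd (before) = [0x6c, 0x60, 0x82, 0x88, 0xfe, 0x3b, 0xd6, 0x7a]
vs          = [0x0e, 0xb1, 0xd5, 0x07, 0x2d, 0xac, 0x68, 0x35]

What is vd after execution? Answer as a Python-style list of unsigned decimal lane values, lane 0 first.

VLMAX = VLEN×LMUL/SEW = 256×1/32 = 8
vl = min(AVL, VLMAX) = min(3, 8) = 3
  i=0: sub(0x6c,0x0e) → 94
  i=1: sub(0x60,0xb1) → 4294967215
  i=2: sub(0x82,0xd5) → 4294967213
  i=3: tail/keep → 136
  i=4: tail/keep → 254
  i=5: tail/keep → 59
  i=6: tail/keep → 214
  i=7: tail/keep → 122

vd = [94, 4294967215, 4294967213, 136, 254, 59, 214, 122]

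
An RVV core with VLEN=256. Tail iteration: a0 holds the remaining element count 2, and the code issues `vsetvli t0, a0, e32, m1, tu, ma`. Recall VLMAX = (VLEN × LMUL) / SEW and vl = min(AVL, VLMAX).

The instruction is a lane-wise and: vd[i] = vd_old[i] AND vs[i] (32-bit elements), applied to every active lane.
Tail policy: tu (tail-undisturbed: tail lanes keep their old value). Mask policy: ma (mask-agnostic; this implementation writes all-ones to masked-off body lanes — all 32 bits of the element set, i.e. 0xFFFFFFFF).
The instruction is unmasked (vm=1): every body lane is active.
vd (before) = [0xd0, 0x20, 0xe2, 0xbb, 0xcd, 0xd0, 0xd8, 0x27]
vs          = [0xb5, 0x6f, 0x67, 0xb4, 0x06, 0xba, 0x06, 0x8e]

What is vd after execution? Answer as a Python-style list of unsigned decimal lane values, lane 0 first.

VLMAX = (256 × 1) / 32 = 8 lanes
AVL=2 ≤ VLMAX=8, so vl = 2
vd[0] and(0xd0,0xb5) -> 0x90
vd[1] and(0x20,0x6f) -> 0x20
vd[2] tail/keep -> 0xe2
vd[3] tail/keep -> 0xbb
vd[4] tail/keep -> 0xcd
vd[5] tail/keep -> 0xd0
vd[6] tail/keep -> 0xd8
vd[7] tail/keep -> 0x27

vd = [144, 32, 226, 187, 205, 208, 216, 39]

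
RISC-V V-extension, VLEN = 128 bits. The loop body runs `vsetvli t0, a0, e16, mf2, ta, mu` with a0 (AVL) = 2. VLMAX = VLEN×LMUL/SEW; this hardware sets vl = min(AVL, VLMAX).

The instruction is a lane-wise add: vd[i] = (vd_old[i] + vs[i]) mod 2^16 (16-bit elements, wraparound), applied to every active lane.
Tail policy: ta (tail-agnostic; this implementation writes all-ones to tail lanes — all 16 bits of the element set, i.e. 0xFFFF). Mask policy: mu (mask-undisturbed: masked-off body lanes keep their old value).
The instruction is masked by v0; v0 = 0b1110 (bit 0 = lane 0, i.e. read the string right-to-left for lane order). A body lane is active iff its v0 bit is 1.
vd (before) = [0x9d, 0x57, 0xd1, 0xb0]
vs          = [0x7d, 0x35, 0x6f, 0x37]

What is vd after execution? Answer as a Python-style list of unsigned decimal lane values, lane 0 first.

lanes per group: 128·1/2/16 = 4
vl = min(AVL, VLMAX) = min(2, 4) = 2
  i=0: mask-off/keep → 157
  i=1: add(0x57,0x35) → 140
  i=2: tail/ones → 65535
  i=3: tail/ones → 65535

vd = [157, 140, 65535, 65535]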